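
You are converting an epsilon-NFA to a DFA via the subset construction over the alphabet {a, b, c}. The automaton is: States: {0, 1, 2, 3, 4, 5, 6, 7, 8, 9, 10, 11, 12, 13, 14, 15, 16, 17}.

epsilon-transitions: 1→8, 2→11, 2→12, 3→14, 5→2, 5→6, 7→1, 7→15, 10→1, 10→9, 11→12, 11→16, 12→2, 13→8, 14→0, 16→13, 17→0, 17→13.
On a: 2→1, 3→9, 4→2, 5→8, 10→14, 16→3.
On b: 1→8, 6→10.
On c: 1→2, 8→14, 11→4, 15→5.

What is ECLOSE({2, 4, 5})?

{2, 4, 5, 6, 8, 11, 12, 13, 16}

Start with {2, 4, 5}.
From 2 via epsilon: add 11, 12.
From 5 via epsilon: add 6.
From 11 via epsilon: add 16.
From 16 via epsilon: add 13.
From 13 via epsilon: add 8.
No new states can be added; the closed set is {2, 4, 5, 6, 8, 11, 12, 13, 16}.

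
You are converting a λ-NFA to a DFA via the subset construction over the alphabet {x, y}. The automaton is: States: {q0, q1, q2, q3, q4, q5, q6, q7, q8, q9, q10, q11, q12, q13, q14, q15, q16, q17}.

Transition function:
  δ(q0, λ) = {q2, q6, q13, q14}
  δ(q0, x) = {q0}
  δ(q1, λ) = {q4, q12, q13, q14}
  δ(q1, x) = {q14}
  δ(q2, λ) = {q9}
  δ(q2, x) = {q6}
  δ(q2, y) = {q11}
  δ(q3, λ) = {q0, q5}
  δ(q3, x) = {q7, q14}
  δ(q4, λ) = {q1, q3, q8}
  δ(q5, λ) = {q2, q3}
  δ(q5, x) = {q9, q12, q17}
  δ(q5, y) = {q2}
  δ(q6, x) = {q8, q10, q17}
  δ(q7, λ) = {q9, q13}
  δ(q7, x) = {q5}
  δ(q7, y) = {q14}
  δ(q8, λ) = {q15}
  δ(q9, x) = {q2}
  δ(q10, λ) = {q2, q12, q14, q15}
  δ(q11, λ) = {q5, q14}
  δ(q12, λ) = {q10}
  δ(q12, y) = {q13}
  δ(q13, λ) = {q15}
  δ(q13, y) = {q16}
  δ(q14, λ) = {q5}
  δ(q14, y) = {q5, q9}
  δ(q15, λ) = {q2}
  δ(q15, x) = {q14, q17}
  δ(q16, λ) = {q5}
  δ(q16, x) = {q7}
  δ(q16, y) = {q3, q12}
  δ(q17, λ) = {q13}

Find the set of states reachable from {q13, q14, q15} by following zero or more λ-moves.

Start with {q13, q14, q15}.
From q14 via λ: add q5.
From q15 via λ: add q2.
From q2 via λ: add q9.
From q5 via λ: add q3.
From q3 via λ: add q0.
From q0 via λ: add q6.
No new states can be added; the closed set is {q0, q2, q3, q5, q6, q9, q13, q14, q15}.

{q0, q2, q3, q5, q6, q9, q13, q14, q15}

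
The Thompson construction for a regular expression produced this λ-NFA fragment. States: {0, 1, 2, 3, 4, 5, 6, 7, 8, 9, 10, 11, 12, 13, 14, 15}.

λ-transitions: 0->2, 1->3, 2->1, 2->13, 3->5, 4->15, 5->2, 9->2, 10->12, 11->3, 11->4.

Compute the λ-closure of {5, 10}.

{1, 2, 3, 5, 10, 12, 13}

Start with {5, 10}.
From 5 via λ: add 2.
From 10 via λ: add 12.
From 2 via λ: add 1, 13.
From 1 via λ: add 3.
No new states can be added; the closed set is {1, 2, 3, 5, 10, 12, 13}.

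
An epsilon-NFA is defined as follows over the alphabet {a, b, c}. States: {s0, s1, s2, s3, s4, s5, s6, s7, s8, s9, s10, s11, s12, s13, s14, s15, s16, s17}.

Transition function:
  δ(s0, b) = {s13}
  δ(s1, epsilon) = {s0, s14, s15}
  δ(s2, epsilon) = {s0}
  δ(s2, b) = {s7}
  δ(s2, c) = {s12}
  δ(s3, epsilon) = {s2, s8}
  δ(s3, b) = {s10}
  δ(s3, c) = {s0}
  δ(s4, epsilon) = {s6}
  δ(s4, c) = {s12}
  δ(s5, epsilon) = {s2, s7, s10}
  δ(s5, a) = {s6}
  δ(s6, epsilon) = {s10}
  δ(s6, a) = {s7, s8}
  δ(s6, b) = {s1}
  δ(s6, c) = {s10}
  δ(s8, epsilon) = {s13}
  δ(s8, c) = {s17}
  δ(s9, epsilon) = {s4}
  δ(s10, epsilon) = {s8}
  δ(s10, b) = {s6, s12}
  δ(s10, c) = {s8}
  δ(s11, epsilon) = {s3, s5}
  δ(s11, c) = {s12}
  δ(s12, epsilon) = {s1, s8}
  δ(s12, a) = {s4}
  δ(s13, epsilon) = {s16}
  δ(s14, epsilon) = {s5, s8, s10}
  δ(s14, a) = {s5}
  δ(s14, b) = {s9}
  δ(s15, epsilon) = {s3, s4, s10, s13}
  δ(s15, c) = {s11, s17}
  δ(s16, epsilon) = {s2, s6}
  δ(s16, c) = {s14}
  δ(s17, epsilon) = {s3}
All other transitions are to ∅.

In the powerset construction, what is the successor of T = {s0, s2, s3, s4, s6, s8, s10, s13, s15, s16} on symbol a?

{s0, s2, s6, s7, s8, s10, s13, s16}

s6 on a → {s7, s8}.
No a-transition from s0, s2, s3, s4, s8, s10, s13, s15, s16.
Union after reading a: {s7, s8}.
Now take the epsilon-closure:
From s8 via epsilon: add s13.
From s13 via epsilon: add s16.
From s16 via epsilon: add s2, s6.
From s2 via epsilon: add s0.
From s6 via epsilon: add s10.
No new states can be added; the closed set is {s0, s2, s6, s7, s8, s10, s13, s16}.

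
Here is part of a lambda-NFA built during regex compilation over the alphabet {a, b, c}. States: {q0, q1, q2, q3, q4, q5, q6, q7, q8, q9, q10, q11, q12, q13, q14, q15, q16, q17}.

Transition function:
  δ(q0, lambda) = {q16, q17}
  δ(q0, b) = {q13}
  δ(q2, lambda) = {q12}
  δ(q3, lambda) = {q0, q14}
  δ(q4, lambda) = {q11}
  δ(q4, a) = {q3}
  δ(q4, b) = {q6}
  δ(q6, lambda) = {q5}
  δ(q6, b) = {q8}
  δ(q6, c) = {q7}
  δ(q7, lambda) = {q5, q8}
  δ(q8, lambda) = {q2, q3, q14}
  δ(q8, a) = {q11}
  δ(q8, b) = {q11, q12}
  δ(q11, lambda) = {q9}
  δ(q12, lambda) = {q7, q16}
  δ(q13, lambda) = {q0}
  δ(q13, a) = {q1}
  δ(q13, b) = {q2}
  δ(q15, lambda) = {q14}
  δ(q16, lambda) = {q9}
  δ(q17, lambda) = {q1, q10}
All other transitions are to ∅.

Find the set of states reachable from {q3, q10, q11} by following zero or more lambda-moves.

Start with {q3, q10, q11}.
From q3 via lambda: add q0, q14.
From q11 via lambda: add q9.
From q0 via lambda: add q16, q17.
From q17 via lambda: add q1.
No new states can be added; the closed set is {q0, q1, q3, q9, q10, q11, q14, q16, q17}.

{q0, q1, q3, q9, q10, q11, q14, q16, q17}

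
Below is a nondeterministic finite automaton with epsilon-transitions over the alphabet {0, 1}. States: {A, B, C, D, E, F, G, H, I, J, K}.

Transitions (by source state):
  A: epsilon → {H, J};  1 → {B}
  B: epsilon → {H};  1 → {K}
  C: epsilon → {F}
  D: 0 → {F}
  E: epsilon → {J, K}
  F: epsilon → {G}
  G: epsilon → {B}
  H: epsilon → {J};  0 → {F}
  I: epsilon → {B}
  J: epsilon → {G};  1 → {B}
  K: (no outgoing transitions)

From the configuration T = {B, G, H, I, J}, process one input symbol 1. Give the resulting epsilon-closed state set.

{B, G, H, J, K}

B on 1 → {K}.
J on 1 → {B}.
No 1-transition from G, H, I.
Union after reading 1: {B, K}.
Now take the epsilon-closure:
From B via epsilon: add H.
From H via epsilon: add J.
From J via epsilon: add G.
No new states can be added; the closed set is {B, G, H, J, K}.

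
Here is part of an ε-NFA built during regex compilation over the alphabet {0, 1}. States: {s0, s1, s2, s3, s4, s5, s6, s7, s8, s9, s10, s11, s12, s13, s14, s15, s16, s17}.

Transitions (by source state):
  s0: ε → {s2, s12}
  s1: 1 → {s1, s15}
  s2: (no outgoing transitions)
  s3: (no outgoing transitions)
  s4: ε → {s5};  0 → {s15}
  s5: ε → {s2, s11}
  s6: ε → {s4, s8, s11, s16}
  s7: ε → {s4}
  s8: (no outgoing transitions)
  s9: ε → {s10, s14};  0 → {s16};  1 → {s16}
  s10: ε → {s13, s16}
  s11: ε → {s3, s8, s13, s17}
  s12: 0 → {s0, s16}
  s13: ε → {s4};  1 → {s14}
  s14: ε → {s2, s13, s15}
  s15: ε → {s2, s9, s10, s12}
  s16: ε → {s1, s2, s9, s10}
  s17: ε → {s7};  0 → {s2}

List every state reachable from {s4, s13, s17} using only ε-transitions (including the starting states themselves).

Start with {s4, s13, s17}.
From s4 via ε: add s5.
From s17 via ε: add s7.
From s5 via ε: add s2, s11.
From s11 via ε: add s3, s8.
No new states can be added; the closed set is {s2, s3, s4, s5, s7, s8, s11, s13, s17}.

{s2, s3, s4, s5, s7, s8, s11, s13, s17}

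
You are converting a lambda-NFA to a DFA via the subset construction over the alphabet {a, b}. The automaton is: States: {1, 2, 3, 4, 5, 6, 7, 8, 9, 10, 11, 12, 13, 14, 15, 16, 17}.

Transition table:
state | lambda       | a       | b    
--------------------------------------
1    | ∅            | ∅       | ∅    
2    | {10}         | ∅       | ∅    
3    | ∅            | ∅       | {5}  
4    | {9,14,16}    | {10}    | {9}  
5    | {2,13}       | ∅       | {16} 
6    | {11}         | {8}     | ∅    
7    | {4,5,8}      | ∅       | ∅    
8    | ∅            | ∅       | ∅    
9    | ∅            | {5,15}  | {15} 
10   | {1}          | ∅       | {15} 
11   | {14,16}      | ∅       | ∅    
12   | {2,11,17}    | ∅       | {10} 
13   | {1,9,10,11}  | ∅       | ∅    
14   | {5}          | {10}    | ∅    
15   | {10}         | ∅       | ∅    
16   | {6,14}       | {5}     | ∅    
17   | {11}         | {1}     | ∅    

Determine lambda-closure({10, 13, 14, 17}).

Start with {10, 13, 14, 17}.
From 10 via lambda: add 1.
From 13 via lambda: add 9, 11.
From 14 via lambda: add 5.
From 5 via lambda: add 2.
From 11 via lambda: add 16.
From 16 via lambda: add 6.
No new states can be added; the closed set is {1, 2, 5, 6, 9, 10, 11, 13, 14, 16, 17}.

{1, 2, 5, 6, 9, 10, 11, 13, 14, 16, 17}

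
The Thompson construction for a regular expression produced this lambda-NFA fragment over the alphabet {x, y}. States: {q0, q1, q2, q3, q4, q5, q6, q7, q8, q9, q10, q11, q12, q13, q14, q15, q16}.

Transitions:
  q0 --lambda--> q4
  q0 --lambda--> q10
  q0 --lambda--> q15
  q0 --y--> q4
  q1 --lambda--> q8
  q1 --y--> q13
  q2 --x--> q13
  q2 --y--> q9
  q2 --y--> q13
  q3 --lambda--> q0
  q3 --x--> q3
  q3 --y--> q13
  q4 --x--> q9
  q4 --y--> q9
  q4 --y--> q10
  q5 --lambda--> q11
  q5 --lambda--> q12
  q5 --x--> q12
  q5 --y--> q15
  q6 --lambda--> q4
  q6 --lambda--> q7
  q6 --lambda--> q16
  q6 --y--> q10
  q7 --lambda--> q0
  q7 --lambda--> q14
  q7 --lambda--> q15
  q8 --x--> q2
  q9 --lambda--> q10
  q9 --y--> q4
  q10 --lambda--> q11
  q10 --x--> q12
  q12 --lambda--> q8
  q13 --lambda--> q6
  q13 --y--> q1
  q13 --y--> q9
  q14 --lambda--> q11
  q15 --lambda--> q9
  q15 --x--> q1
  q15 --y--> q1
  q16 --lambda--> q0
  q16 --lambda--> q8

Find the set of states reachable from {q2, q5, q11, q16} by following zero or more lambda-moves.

Start with {q2, q5, q11, q16}.
From q5 via lambda: add q12.
From q16 via lambda: add q0, q8.
From q0 via lambda: add q4, q10, q15.
From q15 via lambda: add q9.
No new states can be added; the closed set is {q0, q2, q4, q5, q8, q9, q10, q11, q12, q15, q16}.

{q0, q2, q4, q5, q8, q9, q10, q11, q12, q15, q16}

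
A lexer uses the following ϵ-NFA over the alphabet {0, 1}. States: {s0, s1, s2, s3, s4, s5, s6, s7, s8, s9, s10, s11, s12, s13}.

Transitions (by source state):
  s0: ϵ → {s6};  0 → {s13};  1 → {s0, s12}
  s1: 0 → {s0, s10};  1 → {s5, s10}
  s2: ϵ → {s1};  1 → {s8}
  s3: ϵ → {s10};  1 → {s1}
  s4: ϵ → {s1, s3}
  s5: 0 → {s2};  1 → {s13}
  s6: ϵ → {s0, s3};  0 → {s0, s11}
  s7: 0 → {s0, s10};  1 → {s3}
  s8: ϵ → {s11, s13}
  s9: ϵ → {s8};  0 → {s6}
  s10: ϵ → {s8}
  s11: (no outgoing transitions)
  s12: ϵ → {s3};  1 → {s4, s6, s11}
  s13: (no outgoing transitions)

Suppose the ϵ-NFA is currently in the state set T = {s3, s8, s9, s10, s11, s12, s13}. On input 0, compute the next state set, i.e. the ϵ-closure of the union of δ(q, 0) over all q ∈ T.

{s0, s3, s6, s8, s10, s11, s13}

s9 on 0 → {s6}.
No 0-transition from s3, s8, s10, s11, s12, s13.
Union after reading 0: {s6}.
Now take the ϵ-closure:
From s6 via ϵ: add s0, s3.
From s3 via ϵ: add s10.
From s10 via ϵ: add s8.
From s8 via ϵ: add s11, s13.
No new states can be added; the closed set is {s0, s3, s6, s8, s10, s11, s13}.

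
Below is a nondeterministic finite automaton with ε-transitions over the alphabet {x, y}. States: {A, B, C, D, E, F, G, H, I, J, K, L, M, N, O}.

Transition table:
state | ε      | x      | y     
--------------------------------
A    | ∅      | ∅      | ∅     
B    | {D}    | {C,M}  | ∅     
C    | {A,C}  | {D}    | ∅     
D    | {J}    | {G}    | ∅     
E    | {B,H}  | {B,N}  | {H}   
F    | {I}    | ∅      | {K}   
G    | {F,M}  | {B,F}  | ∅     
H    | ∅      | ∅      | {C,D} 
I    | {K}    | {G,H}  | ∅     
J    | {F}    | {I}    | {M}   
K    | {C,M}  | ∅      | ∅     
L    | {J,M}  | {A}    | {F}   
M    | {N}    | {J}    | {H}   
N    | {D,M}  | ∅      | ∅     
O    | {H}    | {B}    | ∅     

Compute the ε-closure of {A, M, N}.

Start with {A, M, N}.
From N via ε: add D.
From D via ε: add J.
From J via ε: add F.
From F via ε: add I.
From I via ε: add K.
From K via ε: add C.
No new states can be added; the closed set is {A, C, D, F, I, J, K, M, N}.

{A, C, D, F, I, J, K, M, N}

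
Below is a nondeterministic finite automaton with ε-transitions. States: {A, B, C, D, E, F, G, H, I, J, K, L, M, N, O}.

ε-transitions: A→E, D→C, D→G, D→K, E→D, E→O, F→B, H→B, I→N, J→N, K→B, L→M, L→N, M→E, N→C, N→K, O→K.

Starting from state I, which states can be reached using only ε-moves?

Start with {I}.
From I via ε: add N.
From N via ε: add C, K.
From K via ε: add B.
No new states can be added; the closed set is {B, C, I, K, N}.

{B, C, I, K, N}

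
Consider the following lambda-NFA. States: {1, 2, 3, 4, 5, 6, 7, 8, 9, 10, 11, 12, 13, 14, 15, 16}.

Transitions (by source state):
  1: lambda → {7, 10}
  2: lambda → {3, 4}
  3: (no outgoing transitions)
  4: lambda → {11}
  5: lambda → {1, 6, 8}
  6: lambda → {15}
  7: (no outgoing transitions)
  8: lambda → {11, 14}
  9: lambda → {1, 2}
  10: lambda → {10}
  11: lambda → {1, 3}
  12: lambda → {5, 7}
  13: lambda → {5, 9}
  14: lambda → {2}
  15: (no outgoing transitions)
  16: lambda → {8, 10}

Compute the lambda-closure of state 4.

Start with {4}.
From 4 via lambda: add 11.
From 11 via lambda: add 1, 3.
From 1 via lambda: add 7, 10.
No new states can be added; the closed set is {1, 3, 4, 7, 10, 11}.

{1, 3, 4, 7, 10, 11}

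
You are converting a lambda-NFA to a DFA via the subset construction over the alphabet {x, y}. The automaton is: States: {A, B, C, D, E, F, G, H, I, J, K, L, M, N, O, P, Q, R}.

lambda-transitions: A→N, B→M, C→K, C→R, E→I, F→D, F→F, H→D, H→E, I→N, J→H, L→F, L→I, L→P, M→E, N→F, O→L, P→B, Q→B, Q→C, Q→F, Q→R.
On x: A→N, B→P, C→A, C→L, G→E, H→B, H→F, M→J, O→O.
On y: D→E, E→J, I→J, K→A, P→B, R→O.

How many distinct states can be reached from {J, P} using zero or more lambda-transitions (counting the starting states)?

10

Start with {J, P}.
From J via lambda: add H.
From P via lambda: add B.
From B via lambda: add M.
From H via lambda: add D, E.
From E via lambda: add I.
From I via lambda: add N.
From N via lambda: add F.
lambda-closure = {B, D, E, F, H, I, J, M, N, P}, which has 10 states.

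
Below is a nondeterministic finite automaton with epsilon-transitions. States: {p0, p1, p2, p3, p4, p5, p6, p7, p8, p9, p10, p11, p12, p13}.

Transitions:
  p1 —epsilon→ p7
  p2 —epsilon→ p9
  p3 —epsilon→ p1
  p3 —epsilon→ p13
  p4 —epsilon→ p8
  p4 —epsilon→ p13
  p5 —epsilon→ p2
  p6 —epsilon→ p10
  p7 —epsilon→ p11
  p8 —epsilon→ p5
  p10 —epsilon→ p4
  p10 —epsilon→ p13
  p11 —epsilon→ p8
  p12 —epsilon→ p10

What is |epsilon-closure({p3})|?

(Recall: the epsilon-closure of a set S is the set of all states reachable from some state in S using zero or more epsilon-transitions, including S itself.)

9

Start with {p3}.
From p3 via epsilon: add p1, p13.
From p1 via epsilon: add p7.
From p7 via epsilon: add p11.
From p11 via epsilon: add p8.
From p8 via epsilon: add p5.
From p5 via epsilon: add p2.
From p2 via epsilon: add p9.
epsilon-closure = {p1, p2, p3, p5, p7, p8, p9, p11, p13}, which has 9 states.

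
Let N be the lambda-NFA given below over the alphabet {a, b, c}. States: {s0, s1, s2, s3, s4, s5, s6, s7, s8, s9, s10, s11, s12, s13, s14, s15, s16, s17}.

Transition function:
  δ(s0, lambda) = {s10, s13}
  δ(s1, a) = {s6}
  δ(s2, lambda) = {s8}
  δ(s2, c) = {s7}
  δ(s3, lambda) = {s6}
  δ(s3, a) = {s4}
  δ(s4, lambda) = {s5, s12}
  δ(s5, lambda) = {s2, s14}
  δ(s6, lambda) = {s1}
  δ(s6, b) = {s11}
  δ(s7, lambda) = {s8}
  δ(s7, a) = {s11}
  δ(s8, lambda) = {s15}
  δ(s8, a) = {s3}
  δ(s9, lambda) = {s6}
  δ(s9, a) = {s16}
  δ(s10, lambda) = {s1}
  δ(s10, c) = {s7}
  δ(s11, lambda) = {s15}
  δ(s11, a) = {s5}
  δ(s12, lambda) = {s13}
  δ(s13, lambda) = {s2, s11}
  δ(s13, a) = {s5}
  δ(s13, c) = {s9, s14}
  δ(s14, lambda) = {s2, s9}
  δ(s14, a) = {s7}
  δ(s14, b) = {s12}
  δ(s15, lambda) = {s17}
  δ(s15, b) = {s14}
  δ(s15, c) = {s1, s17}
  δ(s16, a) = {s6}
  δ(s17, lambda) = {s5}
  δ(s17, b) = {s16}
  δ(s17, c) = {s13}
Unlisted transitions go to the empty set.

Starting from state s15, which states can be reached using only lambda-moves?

{s1, s2, s5, s6, s8, s9, s14, s15, s17}

Start with {s15}.
From s15 via lambda: add s17.
From s17 via lambda: add s5.
From s5 via lambda: add s2, s14.
From s2 via lambda: add s8.
From s14 via lambda: add s9.
From s9 via lambda: add s6.
From s6 via lambda: add s1.
No new states can be added; the closed set is {s1, s2, s5, s6, s8, s9, s14, s15, s17}.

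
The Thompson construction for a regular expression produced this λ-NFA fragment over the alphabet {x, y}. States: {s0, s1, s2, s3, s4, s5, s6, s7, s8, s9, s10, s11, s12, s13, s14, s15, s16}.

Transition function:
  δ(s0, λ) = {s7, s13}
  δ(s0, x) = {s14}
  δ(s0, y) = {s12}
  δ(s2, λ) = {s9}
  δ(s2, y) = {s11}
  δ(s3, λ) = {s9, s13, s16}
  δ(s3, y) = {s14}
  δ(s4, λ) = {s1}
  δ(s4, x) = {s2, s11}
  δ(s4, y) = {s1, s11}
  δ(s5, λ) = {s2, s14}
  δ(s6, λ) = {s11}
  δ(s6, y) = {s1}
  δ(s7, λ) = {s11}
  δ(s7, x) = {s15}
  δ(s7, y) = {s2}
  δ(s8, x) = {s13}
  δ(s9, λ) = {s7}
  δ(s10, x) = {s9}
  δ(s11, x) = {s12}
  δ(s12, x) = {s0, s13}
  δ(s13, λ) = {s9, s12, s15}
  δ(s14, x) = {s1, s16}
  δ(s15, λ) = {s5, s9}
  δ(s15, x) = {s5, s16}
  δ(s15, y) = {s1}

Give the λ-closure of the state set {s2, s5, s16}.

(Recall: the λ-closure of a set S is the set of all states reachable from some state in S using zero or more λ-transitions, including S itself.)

{s2, s5, s7, s9, s11, s14, s16}

Start with {s2, s5, s16}.
From s2 via λ: add s9.
From s5 via λ: add s14.
From s9 via λ: add s7.
From s7 via λ: add s11.
No new states can be added; the closed set is {s2, s5, s7, s9, s11, s14, s16}.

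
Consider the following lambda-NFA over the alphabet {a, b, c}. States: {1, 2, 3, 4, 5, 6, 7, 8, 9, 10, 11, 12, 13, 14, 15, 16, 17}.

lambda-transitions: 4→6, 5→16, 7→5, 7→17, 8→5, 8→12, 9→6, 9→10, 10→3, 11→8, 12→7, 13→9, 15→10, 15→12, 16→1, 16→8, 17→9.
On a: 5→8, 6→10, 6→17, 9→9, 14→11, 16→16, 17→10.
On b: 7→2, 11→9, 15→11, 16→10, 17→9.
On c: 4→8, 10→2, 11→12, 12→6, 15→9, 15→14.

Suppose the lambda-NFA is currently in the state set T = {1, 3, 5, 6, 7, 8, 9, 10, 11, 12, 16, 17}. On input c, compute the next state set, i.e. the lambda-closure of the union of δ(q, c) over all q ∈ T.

10 on c → {2}.
11 on c → {12}.
12 on c → {6}.
No c-transition from 1, 3, 5, 6, 7, 8, 9, 16, 17.
Union after reading c: {2, 6, 12}.
Now take the lambda-closure:
From 12 via lambda: add 7.
From 7 via lambda: add 5, 17.
From 5 via lambda: add 16.
From 17 via lambda: add 9.
From 9 via lambda: add 10.
From 16 via lambda: add 1, 8.
From 10 via lambda: add 3.
No new states can be added; the closed set is {1, 2, 3, 5, 6, 7, 8, 9, 10, 12, 16, 17}.

{1, 2, 3, 5, 6, 7, 8, 9, 10, 12, 16, 17}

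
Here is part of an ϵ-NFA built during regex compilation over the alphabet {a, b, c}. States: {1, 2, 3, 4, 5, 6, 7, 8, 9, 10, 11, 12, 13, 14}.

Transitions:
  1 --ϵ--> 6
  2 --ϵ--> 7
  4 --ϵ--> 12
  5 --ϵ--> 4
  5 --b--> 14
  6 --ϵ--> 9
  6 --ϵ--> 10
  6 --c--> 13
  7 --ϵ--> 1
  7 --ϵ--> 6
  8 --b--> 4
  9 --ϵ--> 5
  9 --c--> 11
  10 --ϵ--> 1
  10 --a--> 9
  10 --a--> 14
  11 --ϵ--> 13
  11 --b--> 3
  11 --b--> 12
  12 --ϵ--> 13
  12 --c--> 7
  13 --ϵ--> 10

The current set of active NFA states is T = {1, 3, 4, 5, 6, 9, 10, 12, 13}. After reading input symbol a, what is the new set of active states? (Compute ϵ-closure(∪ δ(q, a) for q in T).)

{1, 4, 5, 6, 9, 10, 12, 13, 14}

10 on a → {9, 14}.
No a-transition from 1, 3, 4, 5, 6, 9, 12, 13.
Union after reading a: {9, 14}.
Now take the ϵ-closure:
From 9 via ϵ: add 5.
From 5 via ϵ: add 4.
From 4 via ϵ: add 12.
From 12 via ϵ: add 13.
From 13 via ϵ: add 10.
From 10 via ϵ: add 1.
From 1 via ϵ: add 6.
No new states can be added; the closed set is {1, 4, 5, 6, 9, 10, 12, 13, 14}.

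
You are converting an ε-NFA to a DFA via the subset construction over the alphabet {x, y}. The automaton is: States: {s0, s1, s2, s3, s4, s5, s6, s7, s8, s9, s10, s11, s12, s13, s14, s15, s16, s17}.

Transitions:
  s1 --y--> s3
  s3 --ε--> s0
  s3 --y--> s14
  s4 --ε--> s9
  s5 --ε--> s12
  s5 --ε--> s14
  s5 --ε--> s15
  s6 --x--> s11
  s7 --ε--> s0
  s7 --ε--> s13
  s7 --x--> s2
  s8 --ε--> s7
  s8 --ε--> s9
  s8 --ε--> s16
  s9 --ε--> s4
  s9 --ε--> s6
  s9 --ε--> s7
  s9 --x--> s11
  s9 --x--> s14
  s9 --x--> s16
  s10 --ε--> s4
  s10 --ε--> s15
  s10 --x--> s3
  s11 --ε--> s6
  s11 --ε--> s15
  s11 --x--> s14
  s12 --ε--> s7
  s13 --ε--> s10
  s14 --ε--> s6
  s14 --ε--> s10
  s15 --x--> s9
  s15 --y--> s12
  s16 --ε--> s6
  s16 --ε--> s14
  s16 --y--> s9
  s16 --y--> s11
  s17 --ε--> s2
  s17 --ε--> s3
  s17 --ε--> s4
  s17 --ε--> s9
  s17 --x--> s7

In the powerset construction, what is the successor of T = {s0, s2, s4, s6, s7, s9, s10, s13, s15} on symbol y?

{s0, s4, s6, s7, s9, s10, s12, s13, s15}

s15 on y → {s12}.
No y-transition from s0, s2, s4, s6, s7, s9, s10, s13.
Union after reading y: {s12}.
Now take the ε-closure:
From s12 via ε: add s7.
From s7 via ε: add s0, s13.
From s13 via ε: add s10.
From s10 via ε: add s4, s15.
From s4 via ε: add s9.
From s9 via ε: add s6.
No new states can be added; the closed set is {s0, s4, s6, s7, s9, s10, s12, s13, s15}.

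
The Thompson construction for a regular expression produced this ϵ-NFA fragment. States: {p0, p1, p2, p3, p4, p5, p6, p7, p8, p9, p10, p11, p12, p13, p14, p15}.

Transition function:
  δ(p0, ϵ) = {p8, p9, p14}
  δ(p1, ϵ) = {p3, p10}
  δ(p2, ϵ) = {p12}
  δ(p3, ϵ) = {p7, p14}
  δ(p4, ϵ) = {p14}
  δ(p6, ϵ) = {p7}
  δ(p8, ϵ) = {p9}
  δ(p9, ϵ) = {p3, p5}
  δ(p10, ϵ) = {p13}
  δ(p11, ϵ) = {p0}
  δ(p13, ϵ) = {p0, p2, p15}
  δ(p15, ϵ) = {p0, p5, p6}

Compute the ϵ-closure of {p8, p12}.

Start with {p8, p12}.
From p8 via ϵ: add p9.
From p9 via ϵ: add p3, p5.
From p3 via ϵ: add p7, p14.
No new states can be added; the closed set is {p3, p5, p7, p8, p9, p12, p14}.

{p3, p5, p7, p8, p9, p12, p14}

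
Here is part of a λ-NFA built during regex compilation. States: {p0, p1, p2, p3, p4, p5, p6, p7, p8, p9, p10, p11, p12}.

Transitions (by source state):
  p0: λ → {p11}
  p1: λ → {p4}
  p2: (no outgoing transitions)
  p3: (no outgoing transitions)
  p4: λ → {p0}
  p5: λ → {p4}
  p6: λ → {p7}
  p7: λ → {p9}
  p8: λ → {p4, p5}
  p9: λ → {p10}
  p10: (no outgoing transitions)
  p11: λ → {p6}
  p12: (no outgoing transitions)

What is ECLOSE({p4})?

{p0, p4, p6, p7, p9, p10, p11}

Start with {p4}.
From p4 via λ: add p0.
From p0 via λ: add p11.
From p11 via λ: add p6.
From p6 via λ: add p7.
From p7 via λ: add p9.
From p9 via λ: add p10.
No new states can be added; the closed set is {p0, p4, p6, p7, p9, p10, p11}.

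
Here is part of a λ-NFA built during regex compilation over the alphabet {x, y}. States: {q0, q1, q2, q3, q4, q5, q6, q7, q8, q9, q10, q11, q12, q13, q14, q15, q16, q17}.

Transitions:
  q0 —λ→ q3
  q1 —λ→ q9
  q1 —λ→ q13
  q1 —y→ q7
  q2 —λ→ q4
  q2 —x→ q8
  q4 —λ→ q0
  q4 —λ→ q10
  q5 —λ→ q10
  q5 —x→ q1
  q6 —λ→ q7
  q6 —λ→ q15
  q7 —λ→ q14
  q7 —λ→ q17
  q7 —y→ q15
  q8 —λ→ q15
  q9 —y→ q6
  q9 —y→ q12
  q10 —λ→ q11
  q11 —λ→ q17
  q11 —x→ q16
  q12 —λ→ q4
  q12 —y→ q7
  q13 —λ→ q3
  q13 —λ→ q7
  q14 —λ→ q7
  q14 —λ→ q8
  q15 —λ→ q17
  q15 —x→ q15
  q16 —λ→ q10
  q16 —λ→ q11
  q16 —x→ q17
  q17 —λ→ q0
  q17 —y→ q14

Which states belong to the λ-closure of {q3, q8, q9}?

{q0, q3, q8, q9, q15, q17}

Start with {q3, q8, q9}.
From q8 via λ: add q15.
From q15 via λ: add q17.
From q17 via λ: add q0.
No new states can be added; the closed set is {q0, q3, q8, q9, q15, q17}.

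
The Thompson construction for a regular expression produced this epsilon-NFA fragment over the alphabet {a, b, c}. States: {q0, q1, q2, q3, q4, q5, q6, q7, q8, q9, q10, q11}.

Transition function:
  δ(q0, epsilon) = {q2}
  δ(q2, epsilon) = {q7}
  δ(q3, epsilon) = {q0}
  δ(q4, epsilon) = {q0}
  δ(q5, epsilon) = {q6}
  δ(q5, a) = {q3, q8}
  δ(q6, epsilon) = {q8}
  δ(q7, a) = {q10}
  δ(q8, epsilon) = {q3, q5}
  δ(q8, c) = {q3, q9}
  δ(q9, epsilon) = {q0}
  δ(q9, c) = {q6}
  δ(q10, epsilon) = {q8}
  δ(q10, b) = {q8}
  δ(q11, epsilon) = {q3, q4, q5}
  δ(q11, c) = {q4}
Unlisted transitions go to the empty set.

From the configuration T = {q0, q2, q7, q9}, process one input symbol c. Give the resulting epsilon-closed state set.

{q0, q2, q3, q5, q6, q7, q8}

q9 on c → {q6}.
No c-transition from q0, q2, q7.
Union after reading c: {q6}.
Now take the epsilon-closure:
From q6 via epsilon: add q8.
From q8 via epsilon: add q3, q5.
From q3 via epsilon: add q0.
From q0 via epsilon: add q2.
From q2 via epsilon: add q7.
No new states can be added; the closed set is {q0, q2, q3, q5, q6, q7, q8}.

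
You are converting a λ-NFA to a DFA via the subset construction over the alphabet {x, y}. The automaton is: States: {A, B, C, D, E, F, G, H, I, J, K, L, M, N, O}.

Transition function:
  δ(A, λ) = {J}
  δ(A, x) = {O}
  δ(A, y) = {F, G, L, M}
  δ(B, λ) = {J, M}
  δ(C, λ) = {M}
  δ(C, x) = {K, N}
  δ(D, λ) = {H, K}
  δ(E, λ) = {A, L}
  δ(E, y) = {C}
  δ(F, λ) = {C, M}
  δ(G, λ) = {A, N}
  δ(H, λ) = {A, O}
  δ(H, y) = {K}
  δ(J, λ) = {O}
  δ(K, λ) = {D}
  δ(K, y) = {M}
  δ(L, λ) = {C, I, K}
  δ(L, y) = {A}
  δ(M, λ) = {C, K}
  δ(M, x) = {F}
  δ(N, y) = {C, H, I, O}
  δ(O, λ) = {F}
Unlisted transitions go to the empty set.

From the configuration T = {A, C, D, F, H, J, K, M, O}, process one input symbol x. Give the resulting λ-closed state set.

A on x → {O}.
C on x → {K, N}.
M on x → {F}.
No x-transition from D, F, H, J, K, O.
Union after reading x: {F, K, N, O}.
Now take the λ-closure:
From F via λ: add C, M.
From K via λ: add D.
From D via λ: add H.
From H via λ: add A.
From A via λ: add J.
No new states can be added; the closed set is {A, C, D, F, H, J, K, M, N, O}.

{A, C, D, F, H, J, K, M, N, O}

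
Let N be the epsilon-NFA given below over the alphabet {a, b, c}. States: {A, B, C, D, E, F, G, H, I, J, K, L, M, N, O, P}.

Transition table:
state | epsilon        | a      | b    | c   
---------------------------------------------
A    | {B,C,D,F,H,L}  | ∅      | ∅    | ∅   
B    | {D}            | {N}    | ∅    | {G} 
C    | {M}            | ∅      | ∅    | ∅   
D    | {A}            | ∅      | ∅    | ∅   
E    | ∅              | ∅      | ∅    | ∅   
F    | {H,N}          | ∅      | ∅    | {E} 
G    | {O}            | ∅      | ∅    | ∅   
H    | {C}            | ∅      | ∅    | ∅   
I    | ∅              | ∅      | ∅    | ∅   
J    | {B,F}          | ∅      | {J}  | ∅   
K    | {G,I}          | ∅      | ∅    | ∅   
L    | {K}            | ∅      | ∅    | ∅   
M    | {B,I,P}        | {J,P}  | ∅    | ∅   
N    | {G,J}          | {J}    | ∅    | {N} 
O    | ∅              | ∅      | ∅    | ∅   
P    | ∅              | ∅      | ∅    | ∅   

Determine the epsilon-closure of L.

{G, I, K, L, O}

Start with {L}.
From L via epsilon: add K.
From K via epsilon: add G, I.
From G via epsilon: add O.
No new states can be added; the closed set is {G, I, K, L, O}.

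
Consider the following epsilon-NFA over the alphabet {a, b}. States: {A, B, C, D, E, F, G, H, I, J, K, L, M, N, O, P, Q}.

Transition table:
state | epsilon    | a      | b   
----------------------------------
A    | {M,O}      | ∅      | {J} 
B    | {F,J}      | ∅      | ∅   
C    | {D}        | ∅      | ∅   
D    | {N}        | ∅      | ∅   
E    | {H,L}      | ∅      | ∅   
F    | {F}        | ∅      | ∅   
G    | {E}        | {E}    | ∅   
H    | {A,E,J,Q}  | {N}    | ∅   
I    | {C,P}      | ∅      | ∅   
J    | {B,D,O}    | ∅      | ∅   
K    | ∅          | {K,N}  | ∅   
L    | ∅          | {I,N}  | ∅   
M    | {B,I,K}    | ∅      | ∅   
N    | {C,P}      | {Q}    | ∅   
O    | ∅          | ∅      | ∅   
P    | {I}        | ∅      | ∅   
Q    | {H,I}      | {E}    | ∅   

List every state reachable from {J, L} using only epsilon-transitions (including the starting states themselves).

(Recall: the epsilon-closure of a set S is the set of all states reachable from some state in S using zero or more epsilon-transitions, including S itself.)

Start with {J, L}.
From J via epsilon: add B, D, O.
From B via epsilon: add F.
From D via epsilon: add N.
From N via epsilon: add C, P.
From P via epsilon: add I.
No new states can be added; the closed set is {B, C, D, F, I, J, L, N, O, P}.

{B, C, D, F, I, J, L, N, O, P}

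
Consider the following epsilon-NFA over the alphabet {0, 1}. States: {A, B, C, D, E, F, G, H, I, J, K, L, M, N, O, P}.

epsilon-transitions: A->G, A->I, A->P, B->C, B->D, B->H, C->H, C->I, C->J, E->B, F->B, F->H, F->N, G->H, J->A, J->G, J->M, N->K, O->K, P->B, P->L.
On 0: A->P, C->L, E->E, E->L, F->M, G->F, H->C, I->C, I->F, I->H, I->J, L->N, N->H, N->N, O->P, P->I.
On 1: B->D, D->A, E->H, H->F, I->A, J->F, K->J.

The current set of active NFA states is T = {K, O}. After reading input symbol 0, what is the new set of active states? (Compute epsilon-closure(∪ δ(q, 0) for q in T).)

{A, B, C, D, G, H, I, J, L, M, P}

O on 0 → {P}.
No 0-transition from K.
Union after reading 0: {P}.
Now take the epsilon-closure:
From P via epsilon: add B, L.
From B via epsilon: add C, D, H.
From C via epsilon: add I, J.
From J via epsilon: add A, G, M.
No new states can be added; the closed set is {A, B, C, D, G, H, I, J, L, M, P}.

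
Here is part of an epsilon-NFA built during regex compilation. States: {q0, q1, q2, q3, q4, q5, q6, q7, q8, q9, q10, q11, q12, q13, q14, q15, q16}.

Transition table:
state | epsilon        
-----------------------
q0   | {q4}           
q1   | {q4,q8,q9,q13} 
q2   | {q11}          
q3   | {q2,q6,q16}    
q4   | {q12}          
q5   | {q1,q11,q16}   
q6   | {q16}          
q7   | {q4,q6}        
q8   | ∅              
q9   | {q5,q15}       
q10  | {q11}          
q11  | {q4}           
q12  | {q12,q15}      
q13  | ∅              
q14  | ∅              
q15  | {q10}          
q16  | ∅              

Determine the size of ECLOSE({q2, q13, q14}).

8

Start with {q2, q13, q14}.
From q2 via epsilon: add q11.
From q11 via epsilon: add q4.
From q4 via epsilon: add q12.
From q12 via epsilon: add q15.
From q15 via epsilon: add q10.
epsilon-closure = {q2, q4, q10, q11, q12, q13, q14, q15}, which has 8 states.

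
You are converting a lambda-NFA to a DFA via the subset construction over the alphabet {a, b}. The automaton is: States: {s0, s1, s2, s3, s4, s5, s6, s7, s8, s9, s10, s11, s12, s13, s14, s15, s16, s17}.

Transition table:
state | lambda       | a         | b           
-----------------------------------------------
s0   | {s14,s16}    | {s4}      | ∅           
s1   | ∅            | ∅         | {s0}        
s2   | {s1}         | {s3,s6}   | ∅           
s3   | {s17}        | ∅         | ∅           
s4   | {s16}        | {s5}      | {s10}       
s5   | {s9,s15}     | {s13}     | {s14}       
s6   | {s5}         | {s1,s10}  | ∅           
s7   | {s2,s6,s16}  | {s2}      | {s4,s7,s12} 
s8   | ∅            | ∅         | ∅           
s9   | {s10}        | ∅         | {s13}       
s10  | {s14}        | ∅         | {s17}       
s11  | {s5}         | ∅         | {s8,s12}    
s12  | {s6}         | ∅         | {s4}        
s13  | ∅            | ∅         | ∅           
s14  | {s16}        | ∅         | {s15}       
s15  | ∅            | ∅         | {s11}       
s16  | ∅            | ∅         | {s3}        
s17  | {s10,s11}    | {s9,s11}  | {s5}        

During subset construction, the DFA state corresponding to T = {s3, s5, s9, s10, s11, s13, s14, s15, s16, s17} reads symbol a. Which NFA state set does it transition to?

{s5, s9, s10, s11, s13, s14, s15, s16}

s5 on a → {s13}.
s17 on a → {s9, s11}.
No a-transition from s3, s9, s10, s11, s13, s14, s15, s16.
Union after reading a: {s9, s11, s13}.
Now take the lambda-closure:
From s9 via lambda: add s10.
From s11 via lambda: add s5.
From s5 via lambda: add s15.
From s10 via lambda: add s14.
From s14 via lambda: add s16.
No new states can be added; the closed set is {s5, s9, s10, s11, s13, s14, s15, s16}.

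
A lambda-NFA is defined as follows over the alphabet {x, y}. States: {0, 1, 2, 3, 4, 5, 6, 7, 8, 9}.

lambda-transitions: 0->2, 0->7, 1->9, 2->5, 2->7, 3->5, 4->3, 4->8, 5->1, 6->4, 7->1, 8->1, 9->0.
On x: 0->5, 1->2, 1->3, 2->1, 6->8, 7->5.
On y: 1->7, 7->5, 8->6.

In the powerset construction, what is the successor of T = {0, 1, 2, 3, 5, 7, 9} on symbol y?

{0, 1, 2, 5, 7, 9}

1 on y → {7}.
7 on y → {5}.
No y-transition from 0, 2, 3, 5, 9.
Union after reading y: {5, 7}.
Now take the lambda-closure:
From 5 via lambda: add 1.
From 1 via lambda: add 9.
From 9 via lambda: add 0.
From 0 via lambda: add 2.
No new states can be added; the closed set is {0, 1, 2, 5, 7, 9}.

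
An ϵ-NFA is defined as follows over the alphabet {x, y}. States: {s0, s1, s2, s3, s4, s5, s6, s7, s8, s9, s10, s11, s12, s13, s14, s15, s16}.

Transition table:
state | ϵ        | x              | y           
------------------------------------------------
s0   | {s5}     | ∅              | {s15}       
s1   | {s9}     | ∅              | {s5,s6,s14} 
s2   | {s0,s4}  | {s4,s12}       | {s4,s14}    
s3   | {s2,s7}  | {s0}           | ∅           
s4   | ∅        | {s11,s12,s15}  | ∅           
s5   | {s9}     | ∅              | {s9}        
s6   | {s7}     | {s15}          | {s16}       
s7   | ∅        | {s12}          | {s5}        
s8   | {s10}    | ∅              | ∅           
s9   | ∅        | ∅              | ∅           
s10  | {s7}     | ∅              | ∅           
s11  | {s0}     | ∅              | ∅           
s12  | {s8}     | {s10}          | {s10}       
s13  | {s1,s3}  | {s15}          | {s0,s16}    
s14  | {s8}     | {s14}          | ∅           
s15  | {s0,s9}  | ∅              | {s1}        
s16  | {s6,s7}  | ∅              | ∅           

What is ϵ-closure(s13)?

{s0, s1, s2, s3, s4, s5, s7, s9, s13}

Start with {s13}.
From s13 via ϵ: add s1, s3.
From s1 via ϵ: add s9.
From s3 via ϵ: add s2, s7.
From s2 via ϵ: add s0, s4.
From s0 via ϵ: add s5.
No new states can be added; the closed set is {s0, s1, s2, s3, s4, s5, s7, s9, s13}.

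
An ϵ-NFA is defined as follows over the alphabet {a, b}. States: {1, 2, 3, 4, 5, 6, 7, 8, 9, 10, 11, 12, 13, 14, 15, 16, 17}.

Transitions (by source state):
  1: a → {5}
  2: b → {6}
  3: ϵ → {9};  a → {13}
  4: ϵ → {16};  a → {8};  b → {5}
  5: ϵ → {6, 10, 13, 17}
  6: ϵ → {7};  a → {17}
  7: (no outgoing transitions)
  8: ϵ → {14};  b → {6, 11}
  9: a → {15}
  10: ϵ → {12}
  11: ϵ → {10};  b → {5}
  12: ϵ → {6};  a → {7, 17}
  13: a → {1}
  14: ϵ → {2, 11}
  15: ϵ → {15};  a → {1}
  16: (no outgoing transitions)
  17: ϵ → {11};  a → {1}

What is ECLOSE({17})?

{6, 7, 10, 11, 12, 17}

Start with {17}.
From 17 via ϵ: add 11.
From 11 via ϵ: add 10.
From 10 via ϵ: add 12.
From 12 via ϵ: add 6.
From 6 via ϵ: add 7.
No new states can be added; the closed set is {6, 7, 10, 11, 12, 17}.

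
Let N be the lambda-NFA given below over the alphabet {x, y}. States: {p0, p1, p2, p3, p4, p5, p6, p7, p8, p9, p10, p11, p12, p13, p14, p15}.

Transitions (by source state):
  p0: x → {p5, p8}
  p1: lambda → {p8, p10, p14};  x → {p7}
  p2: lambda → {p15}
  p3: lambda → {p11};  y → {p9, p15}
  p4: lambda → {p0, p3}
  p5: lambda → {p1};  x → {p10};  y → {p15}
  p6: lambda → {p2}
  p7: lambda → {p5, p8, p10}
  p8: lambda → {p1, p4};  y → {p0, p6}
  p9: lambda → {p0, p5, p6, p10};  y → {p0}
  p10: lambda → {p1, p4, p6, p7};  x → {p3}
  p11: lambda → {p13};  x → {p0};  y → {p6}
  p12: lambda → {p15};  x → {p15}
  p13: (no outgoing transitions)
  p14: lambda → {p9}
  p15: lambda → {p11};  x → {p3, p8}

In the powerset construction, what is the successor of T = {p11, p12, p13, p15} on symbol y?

{p2, p6, p11, p13, p15}

p11 on y → {p6}.
No y-transition from p12, p13, p15.
Union after reading y: {p6}.
Now take the lambda-closure:
From p6 via lambda: add p2.
From p2 via lambda: add p15.
From p15 via lambda: add p11.
From p11 via lambda: add p13.
No new states can be added; the closed set is {p2, p6, p11, p13, p15}.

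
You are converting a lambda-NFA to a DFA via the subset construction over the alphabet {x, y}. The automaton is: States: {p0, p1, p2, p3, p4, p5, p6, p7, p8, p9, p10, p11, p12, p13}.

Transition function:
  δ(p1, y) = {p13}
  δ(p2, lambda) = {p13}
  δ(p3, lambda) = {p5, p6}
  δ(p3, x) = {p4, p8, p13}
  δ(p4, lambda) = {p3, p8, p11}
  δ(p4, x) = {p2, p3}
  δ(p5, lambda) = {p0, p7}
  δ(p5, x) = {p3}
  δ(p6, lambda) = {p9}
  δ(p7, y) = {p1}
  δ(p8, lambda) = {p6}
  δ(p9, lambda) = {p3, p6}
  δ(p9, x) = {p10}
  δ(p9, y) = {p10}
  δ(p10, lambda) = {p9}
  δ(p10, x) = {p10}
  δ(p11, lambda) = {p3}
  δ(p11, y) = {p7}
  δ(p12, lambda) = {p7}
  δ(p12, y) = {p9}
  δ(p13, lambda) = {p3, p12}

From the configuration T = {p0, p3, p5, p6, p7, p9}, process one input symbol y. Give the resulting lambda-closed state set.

{p0, p1, p3, p5, p6, p7, p9, p10}

p7 on y → {p1}.
p9 on y → {p10}.
No y-transition from p0, p3, p5, p6.
Union after reading y: {p1, p10}.
Now take the lambda-closure:
From p10 via lambda: add p9.
From p9 via lambda: add p3, p6.
From p3 via lambda: add p5.
From p5 via lambda: add p0, p7.
No new states can be added; the closed set is {p0, p1, p3, p5, p6, p7, p9, p10}.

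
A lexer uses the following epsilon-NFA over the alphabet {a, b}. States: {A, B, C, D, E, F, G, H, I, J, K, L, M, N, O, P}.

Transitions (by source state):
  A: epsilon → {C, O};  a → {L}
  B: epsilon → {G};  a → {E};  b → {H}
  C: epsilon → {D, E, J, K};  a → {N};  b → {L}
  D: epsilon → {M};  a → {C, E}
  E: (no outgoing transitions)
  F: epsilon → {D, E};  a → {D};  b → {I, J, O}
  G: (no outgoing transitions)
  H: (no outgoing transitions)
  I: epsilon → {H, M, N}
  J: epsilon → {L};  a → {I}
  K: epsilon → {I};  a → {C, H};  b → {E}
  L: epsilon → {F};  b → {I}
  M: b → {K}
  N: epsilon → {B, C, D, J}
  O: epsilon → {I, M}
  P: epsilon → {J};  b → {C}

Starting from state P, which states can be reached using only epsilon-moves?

{D, E, F, J, L, M, P}

Start with {P}.
From P via epsilon: add J.
From J via epsilon: add L.
From L via epsilon: add F.
From F via epsilon: add D, E.
From D via epsilon: add M.
No new states can be added; the closed set is {D, E, F, J, L, M, P}.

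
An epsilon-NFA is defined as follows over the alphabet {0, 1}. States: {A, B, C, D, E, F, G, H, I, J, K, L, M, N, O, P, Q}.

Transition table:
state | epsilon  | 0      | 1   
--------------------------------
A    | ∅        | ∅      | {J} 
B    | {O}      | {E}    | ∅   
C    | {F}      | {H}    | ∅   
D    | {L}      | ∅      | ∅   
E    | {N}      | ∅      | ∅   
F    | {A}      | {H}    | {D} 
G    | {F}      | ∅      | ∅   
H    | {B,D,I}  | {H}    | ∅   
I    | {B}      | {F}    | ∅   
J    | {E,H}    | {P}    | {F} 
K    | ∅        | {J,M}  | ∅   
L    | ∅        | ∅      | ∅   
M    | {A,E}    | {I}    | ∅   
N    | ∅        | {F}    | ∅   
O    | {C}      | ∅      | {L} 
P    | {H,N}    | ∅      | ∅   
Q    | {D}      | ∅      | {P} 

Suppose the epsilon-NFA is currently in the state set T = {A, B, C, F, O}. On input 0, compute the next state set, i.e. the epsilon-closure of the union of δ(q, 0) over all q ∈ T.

{A, B, C, D, E, F, H, I, L, N, O}

B on 0 → {E}.
C on 0 → {H}.
F on 0 → {H}.
No 0-transition from A, O.
Union after reading 0: {E, H}.
Now take the epsilon-closure:
From E via epsilon: add N.
From H via epsilon: add B, D, I.
From B via epsilon: add O.
From D via epsilon: add L.
From O via epsilon: add C.
From C via epsilon: add F.
From F via epsilon: add A.
No new states can be added; the closed set is {A, B, C, D, E, F, H, I, L, N, O}.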